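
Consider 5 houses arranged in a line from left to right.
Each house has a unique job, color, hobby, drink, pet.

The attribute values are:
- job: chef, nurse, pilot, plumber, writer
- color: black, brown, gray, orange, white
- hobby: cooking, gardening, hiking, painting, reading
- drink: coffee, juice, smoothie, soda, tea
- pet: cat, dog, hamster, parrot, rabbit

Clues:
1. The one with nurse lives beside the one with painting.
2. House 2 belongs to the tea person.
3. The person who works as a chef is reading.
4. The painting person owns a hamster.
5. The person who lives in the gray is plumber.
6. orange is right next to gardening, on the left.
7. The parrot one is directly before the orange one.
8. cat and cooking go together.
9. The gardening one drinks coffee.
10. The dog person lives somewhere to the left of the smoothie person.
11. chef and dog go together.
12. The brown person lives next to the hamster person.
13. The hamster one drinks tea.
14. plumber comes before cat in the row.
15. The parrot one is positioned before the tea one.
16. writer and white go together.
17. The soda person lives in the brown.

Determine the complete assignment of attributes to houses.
Solution:

House | Job | Color | Hobby | Drink | Pet
-----------------------------------------
  1   | nurse | brown | hiking | soda | parrot
  2   | pilot | orange | painting | tea | hamster
  3   | plumber | gray | gardening | coffee | rabbit
  4   | chef | black | reading | juice | dog
  5   | writer | white | cooking | smoothie | cat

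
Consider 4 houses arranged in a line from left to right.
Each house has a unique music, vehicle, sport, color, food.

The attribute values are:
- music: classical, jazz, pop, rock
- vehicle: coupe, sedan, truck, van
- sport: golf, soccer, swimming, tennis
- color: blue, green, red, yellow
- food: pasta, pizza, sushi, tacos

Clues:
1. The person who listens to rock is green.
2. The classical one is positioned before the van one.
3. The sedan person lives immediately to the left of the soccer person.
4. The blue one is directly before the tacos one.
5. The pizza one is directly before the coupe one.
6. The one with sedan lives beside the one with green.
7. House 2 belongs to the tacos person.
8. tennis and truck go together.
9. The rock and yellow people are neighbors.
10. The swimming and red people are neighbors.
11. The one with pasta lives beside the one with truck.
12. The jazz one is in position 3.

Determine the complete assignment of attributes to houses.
Solution:

House | Music | Vehicle | Sport | Color | Food
----------------------------------------------
  1   | classical | sedan | golf | blue | pizza
  2   | rock | coupe | soccer | green | tacos
  3   | jazz | van | swimming | yellow | pasta
  4   | pop | truck | tennis | red | sushi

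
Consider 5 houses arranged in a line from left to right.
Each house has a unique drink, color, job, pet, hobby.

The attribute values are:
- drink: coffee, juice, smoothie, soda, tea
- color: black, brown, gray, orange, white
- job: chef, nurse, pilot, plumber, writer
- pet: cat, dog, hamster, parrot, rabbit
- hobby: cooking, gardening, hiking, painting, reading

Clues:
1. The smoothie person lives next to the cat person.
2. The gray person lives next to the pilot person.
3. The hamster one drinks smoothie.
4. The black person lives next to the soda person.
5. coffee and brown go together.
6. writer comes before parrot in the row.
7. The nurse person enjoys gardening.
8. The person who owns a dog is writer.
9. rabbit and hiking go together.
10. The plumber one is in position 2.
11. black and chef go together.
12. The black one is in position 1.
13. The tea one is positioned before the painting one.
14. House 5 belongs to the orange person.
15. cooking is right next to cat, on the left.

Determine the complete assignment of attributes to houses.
Solution:

House | Drink | Color | Job | Pet | Hobby
-----------------------------------------
  1   | smoothie | black | chef | hamster | cooking
  2   | soda | gray | plumber | cat | reading
  3   | tea | white | pilot | rabbit | hiking
  4   | coffee | brown | writer | dog | painting
  5   | juice | orange | nurse | parrot | gardening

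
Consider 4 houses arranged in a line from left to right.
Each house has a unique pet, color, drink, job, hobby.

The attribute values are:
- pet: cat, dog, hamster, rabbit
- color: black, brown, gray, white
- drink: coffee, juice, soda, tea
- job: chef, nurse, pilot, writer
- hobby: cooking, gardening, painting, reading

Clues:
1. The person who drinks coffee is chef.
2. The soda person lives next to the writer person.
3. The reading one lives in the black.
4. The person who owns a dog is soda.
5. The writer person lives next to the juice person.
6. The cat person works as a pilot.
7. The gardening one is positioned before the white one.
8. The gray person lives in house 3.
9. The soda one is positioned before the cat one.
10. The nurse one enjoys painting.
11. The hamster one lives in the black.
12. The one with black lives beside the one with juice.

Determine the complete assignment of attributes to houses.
Solution:

House | Pet | Color | Drink | Job | Hobby
-----------------------------------------
  1   | dog | brown | soda | nurse | painting
  2   | hamster | black | tea | writer | reading
  3   | cat | gray | juice | pilot | gardening
  4   | rabbit | white | coffee | chef | cooking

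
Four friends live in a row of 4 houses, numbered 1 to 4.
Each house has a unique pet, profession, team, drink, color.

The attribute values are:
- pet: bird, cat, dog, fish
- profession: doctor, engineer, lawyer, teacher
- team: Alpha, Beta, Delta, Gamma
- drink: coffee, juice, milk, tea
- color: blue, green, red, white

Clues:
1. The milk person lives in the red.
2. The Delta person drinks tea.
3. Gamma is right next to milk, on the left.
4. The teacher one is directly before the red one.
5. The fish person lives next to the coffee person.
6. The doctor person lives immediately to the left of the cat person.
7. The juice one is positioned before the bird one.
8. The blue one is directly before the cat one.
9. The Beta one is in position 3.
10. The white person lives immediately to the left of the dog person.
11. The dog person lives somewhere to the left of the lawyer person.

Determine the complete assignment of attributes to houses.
Solution:

House | Pet | Profession | Team | Drink | Color
-----------------------------------------------
  1   | fish | doctor | Alpha | juice | blue
  2   | cat | teacher | Gamma | coffee | white
  3   | dog | engineer | Beta | milk | red
  4   | bird | lawyer | Delta | tea | green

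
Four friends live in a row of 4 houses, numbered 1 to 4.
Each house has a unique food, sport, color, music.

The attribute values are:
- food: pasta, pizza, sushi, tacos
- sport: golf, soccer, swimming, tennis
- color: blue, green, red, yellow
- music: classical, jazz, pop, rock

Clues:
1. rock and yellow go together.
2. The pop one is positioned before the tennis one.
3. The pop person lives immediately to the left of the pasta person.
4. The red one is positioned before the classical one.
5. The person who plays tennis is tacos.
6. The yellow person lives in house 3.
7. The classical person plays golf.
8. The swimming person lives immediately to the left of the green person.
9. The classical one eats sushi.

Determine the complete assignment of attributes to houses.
Solution:

House | Food | Sport | Color | Music
------------------------------------
  1   | pizza | swimming | red | pop
  2   | pasta | soccer | green | jazz
  3   | tacos | tennis | yellow | rock
  4   | sushi | golf | blue | classical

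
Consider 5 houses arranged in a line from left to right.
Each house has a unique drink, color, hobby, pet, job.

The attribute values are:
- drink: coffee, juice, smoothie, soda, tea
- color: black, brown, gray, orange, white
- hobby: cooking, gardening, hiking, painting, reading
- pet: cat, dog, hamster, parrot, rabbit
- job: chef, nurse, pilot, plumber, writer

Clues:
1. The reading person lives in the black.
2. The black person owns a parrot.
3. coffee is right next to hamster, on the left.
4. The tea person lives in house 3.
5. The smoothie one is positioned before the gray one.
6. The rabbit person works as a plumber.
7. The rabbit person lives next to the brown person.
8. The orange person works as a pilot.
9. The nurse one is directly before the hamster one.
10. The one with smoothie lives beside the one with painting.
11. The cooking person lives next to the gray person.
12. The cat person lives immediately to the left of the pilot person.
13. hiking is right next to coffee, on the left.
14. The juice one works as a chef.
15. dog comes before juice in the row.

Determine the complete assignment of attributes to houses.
Solution:

House | Drink | Color | Hobby | Pet | Job
-----------------------------------------
  1   | smoothie | white | hiking | rabbit | plumber
  2   | coffee | brown | painting | cat | nurse
  3   | tea | orange | cooking | hamster | pilot
  4   | soda | gray | gardening | dog | writer
  5   | juice | black | reading | parrot | chef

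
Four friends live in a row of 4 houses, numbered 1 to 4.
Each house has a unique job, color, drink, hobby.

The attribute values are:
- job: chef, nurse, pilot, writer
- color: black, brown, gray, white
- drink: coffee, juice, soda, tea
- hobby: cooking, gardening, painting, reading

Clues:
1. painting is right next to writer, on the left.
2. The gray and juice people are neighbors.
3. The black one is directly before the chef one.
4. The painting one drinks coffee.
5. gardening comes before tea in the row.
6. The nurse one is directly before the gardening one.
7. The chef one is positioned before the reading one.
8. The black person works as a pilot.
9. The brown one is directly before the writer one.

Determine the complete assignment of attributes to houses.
Solution:

House | Job | Color | Drink | Hobby
-----------------------------------
  1   | nurse | gray | soda | cooking
  2   | pilot | black | juice | gardening
  3   | chef | brown | coffee | painting
  4   | writer | white | tea | reading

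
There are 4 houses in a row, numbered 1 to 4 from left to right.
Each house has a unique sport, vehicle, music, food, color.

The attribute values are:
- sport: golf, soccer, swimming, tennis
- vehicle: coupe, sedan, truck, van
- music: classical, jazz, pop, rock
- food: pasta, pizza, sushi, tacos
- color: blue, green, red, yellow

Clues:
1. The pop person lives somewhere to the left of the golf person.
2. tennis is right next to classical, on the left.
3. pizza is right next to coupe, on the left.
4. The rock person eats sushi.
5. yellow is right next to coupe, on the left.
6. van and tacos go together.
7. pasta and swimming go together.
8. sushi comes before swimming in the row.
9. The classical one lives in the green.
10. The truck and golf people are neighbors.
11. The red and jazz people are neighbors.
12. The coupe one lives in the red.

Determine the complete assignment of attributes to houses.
Solution:

House | Sport | Vehicle | Music | Food | Color
----------------------------------------------
  1   | soccer | truck | pop | pizza | yellow
  2   | golf | coupe | rock | sushi | red
  3   | tennis | van | jazz | tacos | blue
  4   | swimming | sedan | classical | pasta | green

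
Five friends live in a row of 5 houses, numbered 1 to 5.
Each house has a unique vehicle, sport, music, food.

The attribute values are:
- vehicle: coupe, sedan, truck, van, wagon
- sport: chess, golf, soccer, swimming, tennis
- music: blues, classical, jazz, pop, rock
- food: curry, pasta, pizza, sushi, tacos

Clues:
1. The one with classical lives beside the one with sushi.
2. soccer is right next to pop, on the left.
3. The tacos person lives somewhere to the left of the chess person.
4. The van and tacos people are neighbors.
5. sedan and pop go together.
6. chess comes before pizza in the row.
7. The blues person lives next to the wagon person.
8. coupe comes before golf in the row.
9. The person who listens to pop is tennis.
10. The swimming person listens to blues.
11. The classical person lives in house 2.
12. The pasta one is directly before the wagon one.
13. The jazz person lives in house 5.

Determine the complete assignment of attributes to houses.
Solution:

House | Vehicle | Sport | Music | Food
--------------------------------------
  1   | van | swimming | blues | pasta
  2   | wagon | soccer | classical | tacos
  3   | sedan | tennis | pop | sushi
  4   | coupe | chess | rock | curry
  5   | truck | golf | jazz | pizza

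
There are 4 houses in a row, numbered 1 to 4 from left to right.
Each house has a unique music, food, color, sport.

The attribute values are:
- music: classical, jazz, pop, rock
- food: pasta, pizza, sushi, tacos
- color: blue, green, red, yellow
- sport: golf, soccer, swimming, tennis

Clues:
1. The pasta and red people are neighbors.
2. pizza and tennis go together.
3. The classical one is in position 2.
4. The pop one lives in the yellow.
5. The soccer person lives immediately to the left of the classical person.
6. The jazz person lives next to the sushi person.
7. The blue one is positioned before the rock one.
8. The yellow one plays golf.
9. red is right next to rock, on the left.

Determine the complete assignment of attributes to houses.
Solution:

House | Music | Food | Color | Sport
------------------------------------
  1   | jazz | pasta | blue | soccer
  2   | classical | sushi | red | swimming
  3   | rock | pizza | green | tennis
  4   | pop | tacos | yellow | golf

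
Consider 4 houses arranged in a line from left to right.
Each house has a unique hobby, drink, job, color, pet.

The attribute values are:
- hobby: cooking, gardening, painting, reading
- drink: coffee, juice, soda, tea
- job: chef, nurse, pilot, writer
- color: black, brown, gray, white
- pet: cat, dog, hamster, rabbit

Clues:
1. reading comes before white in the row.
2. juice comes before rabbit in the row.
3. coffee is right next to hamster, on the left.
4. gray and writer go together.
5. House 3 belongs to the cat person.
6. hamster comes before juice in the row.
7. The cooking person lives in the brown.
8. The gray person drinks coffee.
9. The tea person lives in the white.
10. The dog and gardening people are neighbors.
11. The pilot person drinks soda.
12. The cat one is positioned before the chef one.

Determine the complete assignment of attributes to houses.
Solution:

House | Hobby | Drink | Job | Color | Pet
-----------------------------------------
  1   | reading | coffee | writer | gray | dog
  2   | gardening | soda | pilot | black | hamster
  3   | cooking | juice | nurse | brown | cat
  4   | painting | tea | chef | white | rabbit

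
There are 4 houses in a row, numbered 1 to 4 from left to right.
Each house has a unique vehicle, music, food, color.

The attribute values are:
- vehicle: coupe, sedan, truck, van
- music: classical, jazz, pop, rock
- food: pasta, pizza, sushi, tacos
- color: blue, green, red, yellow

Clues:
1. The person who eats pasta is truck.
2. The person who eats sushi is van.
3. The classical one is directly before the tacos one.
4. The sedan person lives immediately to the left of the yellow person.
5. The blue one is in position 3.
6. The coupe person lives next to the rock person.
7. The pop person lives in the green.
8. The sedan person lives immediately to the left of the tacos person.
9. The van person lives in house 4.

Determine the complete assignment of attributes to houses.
Solution:

House | Vehicle | Music | Food | Color
--------------------------------------
  1   | sedan | classical | pizza | red
  2   | coupe | jazz | tacos | yellow
  3   | truck | rock | pasta | blue
  4   | van | pop | sushi | green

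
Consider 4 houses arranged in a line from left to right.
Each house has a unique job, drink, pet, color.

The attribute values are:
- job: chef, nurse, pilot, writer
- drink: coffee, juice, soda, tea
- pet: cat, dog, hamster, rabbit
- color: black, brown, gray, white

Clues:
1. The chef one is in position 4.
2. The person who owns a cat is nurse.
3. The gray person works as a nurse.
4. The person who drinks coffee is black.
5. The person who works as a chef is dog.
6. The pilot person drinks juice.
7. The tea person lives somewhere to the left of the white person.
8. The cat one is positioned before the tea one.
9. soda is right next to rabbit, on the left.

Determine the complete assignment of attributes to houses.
Solution:

House | Job | Drink | Pet | Color
---------------------------------
  1   | nurse | soda | cat | gray
  2   | writer | tea | rabbit | brown
  3   | pilot | juice | hamster | white
  4   | chef | coffee | dog | black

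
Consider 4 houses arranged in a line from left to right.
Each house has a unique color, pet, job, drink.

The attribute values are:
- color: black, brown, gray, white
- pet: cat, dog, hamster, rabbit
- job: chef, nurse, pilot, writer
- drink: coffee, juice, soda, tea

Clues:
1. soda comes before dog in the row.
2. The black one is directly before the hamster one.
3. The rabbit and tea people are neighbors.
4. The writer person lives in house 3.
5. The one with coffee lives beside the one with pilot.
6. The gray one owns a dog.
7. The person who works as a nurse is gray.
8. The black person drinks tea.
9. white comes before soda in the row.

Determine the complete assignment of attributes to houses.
Solution:

House | Color | Pet | Job | Drink
---------------------------------
  1   | white | rabbit | chef | coffee
  2   | black | cat | pilot | tea
  3   | brown | hamster | writer | soda
  4   | gray | dog | nurse | juice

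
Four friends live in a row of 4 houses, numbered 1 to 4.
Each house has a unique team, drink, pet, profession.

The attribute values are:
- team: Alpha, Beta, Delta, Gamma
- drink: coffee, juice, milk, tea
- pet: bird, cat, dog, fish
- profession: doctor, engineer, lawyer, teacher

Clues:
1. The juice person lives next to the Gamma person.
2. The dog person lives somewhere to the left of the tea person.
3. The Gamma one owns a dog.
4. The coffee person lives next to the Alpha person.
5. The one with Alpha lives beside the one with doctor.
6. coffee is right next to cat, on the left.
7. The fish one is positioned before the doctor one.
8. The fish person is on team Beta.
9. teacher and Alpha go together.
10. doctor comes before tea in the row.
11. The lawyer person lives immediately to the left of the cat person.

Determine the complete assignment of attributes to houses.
Solution:

House | Team | Drink | Pet | Profession
---------------------------------------
  1   | Beta | coffee | fish | lawyer
  2   | Alpha | juice | cat | teacher
  3   | Gamma | milk | dog | doctor
  4   | Delta | tea | bird | engineer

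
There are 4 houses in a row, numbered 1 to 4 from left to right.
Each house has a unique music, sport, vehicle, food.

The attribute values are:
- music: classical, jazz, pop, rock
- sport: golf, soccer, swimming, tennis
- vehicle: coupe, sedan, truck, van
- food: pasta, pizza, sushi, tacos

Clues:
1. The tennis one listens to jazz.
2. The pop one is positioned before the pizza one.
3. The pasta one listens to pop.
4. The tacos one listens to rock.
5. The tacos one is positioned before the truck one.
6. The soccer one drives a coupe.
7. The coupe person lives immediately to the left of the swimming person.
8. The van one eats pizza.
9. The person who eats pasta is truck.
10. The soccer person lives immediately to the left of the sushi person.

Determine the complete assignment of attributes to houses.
Solution:

House | Music | Sport | Vehicle | Food
--------------------------------------
  1   | rock | soccer | coupe | tacos
  2   | classical | swimming | sedan | sushi
  3   | pop | golf | truck | pasta
  4   | jazz | tennis | van | pizza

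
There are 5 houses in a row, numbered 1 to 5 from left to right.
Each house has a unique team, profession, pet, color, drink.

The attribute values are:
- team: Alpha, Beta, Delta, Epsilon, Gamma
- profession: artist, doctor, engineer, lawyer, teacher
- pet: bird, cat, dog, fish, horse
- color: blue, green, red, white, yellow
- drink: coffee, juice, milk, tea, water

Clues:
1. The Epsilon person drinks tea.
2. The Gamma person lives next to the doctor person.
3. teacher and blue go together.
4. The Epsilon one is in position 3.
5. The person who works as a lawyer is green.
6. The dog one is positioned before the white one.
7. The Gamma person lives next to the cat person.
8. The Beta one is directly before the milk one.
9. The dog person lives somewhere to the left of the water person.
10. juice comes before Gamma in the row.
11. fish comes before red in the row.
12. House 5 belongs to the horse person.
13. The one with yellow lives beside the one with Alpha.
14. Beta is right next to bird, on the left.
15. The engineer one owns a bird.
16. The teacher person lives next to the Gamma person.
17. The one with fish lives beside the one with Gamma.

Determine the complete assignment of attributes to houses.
Solution:

House | Team | Profession | Pet | Color | Drink
-----------------------------------------------
  1   | Beta | teacher | fish | blue | juice
  2   | Gamma | engineer | bird | red | milk
  3   | Epsilon | doctor | cat | yellow | tea
  4   | Alpha | lawyer | dog | green | coffee
  5   | Delta | artist | horse | white | water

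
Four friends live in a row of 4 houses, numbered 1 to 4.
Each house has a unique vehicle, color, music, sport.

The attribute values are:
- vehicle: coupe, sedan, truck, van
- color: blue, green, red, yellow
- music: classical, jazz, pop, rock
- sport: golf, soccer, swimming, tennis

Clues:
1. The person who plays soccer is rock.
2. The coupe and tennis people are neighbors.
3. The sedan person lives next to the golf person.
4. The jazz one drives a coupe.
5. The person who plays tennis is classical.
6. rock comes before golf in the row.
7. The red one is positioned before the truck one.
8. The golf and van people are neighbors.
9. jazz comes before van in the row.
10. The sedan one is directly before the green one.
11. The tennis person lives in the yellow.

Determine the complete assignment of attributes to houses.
Solution:

House | Vehicle | Color | Music | Sport
---------------------------------------
  1   | sedan | red | rock | soccer
  2   | coupe | green | jazz | golf
  3   | van | yellow | classical | tennis
  4   | truck | blue | pop | swimming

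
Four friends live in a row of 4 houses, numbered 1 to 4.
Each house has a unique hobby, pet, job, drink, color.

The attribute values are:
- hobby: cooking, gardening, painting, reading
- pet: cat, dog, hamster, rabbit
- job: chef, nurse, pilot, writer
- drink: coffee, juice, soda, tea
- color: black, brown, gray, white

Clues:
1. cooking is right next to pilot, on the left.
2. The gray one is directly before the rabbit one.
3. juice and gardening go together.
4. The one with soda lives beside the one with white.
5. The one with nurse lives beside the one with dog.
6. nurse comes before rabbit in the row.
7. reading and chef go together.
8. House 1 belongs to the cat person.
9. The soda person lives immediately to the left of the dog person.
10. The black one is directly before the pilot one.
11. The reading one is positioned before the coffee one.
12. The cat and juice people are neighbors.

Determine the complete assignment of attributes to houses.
Solution:

House | Hobby | Pet | Job | Drink | Color
-----------------------------------------
  1   | cooking | cat | nurse | soda | black
  2   | gardening | dog | pilot | juice | white
  3   | reading | hamster | chef | tea | gray
  4   | painting | rabbit | writer | coffee | brown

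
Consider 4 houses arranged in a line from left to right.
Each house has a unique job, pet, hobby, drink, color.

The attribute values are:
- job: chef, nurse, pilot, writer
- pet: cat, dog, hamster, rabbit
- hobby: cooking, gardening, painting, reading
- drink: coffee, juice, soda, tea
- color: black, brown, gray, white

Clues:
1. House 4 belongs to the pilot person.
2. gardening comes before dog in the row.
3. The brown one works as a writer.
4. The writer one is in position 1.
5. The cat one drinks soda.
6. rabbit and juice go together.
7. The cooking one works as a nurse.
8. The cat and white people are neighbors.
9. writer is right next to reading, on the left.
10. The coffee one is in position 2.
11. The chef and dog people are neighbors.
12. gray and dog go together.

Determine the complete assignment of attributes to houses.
Solution:

House | Job | Pet | Hobby | Drink | Color
-----------------------------------------
  1   | writer | cat | gardening | soda | brown
  2   | chef | hamster | reading | coffee | white
  3   | nurse | dog | cooking | tea | gray
  4   | pilot | rabbit | painting | juice | black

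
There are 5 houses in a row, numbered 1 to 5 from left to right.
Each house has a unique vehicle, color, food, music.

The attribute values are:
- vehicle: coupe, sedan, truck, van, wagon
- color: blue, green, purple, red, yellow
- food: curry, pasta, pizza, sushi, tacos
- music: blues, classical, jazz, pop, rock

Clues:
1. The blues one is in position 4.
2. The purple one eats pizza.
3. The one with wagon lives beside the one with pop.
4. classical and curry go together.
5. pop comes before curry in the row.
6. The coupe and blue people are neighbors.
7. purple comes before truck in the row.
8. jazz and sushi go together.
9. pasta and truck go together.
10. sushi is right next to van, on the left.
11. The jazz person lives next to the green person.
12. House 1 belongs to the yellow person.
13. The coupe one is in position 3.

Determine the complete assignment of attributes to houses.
Solution:

House | Vehicle | Color | Food | Music
--------------------------------------
  1   | wagon | yellow | sushi | jazz
  2   | van | green | tacos | pop
  3   | coupe | purple | pizza | rock
  4   | truck | blue | pasta | blues
  5   | sedan | red | curry | classical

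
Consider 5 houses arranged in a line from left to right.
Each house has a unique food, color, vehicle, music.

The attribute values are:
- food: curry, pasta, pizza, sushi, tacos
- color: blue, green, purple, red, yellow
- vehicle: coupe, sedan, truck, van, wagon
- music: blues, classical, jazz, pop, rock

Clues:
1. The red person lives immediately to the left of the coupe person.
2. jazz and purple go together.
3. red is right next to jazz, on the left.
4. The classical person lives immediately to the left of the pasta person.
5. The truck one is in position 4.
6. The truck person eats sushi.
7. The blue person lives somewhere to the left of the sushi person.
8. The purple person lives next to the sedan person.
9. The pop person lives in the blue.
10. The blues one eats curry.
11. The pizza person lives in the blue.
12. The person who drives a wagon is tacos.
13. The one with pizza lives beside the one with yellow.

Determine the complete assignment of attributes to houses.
Solution:

House | Food | Color | Vehicle | Music
--------------------------------------
  1   | tacos | red | wagon | classical
  2   | pasta | purple | coupe | jazz
  3   | pizza | blue | sedan | pop
  4   | sushi | yellow | truck | rock
  5   | curry | green | van | blues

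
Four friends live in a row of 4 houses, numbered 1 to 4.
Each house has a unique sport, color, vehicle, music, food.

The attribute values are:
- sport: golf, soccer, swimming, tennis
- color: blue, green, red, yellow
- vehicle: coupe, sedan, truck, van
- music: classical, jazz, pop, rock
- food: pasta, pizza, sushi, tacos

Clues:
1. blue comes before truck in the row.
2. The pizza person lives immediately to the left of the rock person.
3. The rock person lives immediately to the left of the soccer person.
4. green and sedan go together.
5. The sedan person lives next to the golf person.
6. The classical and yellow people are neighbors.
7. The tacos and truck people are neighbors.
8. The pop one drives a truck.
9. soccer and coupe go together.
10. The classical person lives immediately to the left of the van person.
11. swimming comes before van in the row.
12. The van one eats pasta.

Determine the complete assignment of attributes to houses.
Solution:

House | Sport | Color | Vehicle | Music | Food
----------------------------------------------
  1   | swimming | green | sedan | classical | pizza
  2   | golf | yellow | van | rock | pasta
  3   | soccer | blue | coupe | jazz | tacos
  4   | tennis | red | truck | pop | sushi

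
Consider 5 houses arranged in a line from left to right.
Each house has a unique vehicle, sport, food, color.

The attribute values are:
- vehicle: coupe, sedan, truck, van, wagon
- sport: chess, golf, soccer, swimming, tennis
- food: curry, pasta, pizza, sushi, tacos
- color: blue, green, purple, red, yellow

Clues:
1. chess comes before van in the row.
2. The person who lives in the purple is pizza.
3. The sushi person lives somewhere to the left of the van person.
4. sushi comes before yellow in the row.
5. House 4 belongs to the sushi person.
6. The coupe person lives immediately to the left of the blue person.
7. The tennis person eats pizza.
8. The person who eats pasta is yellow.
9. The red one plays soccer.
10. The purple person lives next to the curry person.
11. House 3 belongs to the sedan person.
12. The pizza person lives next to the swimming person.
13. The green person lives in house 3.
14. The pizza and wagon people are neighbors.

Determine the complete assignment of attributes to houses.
Solution:

House | Vehicle | Sport | Food | Color
--------------------------------------
  1   | coupe | tennis | pizza | purple
  2   | wagon | swimming | curry | blue
  3   | sedan | chess | tacos | green
  4   | truck | soccer | sushi | red
  5   | van | golf | pasta | yellow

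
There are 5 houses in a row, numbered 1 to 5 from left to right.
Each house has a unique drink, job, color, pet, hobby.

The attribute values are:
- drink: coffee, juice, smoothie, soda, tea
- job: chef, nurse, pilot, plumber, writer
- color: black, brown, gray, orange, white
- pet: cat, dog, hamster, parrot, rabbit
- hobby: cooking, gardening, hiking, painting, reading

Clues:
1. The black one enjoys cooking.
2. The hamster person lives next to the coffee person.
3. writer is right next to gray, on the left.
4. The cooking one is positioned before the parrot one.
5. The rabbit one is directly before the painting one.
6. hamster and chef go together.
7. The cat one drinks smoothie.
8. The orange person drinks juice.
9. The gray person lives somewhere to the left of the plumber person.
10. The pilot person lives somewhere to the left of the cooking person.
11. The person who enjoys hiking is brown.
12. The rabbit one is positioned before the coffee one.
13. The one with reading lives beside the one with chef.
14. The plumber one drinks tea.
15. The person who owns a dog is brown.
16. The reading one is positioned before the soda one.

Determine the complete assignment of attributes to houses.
Solution:

House | Drink | Job | Color | Pet | Hobby
-----------------------------------------
  1   | juice | writer | orange | rabbit | reading
  2   | soda | chef | gray | hamster | painting
  3   | coffee | pilot | brown | dog | hiking
  4   | smoothie | nurse | black | cat | cooking
  5   | tea | plumber | white | parrot | gardening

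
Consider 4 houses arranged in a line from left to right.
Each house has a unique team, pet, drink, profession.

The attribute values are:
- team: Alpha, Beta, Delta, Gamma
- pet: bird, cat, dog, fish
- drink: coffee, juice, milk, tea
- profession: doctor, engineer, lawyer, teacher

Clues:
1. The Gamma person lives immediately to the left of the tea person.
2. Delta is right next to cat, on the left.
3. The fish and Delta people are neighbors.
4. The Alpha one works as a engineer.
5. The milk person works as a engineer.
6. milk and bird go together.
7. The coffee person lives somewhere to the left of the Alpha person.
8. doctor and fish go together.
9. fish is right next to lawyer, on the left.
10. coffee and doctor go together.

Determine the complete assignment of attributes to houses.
Solution:

House | Team | Pet | Drink | Profession
---------------------------------------
  1   | Gamma | fish | coffee | doctor
  2   | Delta | dog | tea | lawyer
  3   | Beta | cat | juice | teacher
  4   | Alpha | bird | milk | engineer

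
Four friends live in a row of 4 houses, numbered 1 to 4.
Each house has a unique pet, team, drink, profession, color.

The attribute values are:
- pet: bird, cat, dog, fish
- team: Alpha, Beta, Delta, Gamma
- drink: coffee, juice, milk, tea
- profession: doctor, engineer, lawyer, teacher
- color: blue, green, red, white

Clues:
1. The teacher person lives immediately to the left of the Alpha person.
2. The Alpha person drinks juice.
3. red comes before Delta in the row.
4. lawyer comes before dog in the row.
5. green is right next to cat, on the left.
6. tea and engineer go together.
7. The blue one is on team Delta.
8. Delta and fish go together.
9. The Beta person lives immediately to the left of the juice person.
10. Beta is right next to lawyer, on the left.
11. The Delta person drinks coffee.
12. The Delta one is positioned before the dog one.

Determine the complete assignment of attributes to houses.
Solution:

House | Pet | Team | Drink | Profession | Color
-----------------------------------------------
  1   | bird | Beta | milk | teacher | green
  2   | cat | Alpha | juice | lawyer | red
  3   | fish | Delta | coffee | doctor | blue
  4   | dog | Gamma | tea | engineer | white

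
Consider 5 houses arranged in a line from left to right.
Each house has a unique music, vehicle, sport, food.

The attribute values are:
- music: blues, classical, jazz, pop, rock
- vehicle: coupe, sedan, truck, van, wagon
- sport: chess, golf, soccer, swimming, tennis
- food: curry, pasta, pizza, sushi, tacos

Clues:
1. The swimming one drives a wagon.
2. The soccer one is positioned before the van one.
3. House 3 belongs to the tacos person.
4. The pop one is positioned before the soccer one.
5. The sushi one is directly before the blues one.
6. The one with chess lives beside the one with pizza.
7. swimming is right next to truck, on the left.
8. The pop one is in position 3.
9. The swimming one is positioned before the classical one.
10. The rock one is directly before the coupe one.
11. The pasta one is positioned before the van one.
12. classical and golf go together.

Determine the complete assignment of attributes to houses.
Solution:

House | Music | Vehicle | Sport | Food
--------------------------------------
  1   | rock | sedan | chess | sushi
  2   | blues | coupe | tennis | pizza
  3   | pop | wagon | swimming | tacos
  4   | jazz | truck | soccer | pasta
  5   | classical | van | golf | curry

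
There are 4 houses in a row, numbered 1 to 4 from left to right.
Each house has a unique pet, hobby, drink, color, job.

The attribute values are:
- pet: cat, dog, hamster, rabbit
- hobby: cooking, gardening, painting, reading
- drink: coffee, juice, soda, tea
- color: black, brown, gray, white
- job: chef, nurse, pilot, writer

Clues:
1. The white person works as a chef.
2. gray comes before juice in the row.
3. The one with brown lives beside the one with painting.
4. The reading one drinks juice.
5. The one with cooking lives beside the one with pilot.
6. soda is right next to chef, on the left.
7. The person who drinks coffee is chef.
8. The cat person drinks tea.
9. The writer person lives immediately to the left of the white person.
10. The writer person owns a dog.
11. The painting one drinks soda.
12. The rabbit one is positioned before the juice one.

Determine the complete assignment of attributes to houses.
Solution:

House | Pet | Hobby | Drink | Color | Job
-----------------------------------------
  1   | cat | gardening | tea | brown | nurse
  2   | dog | painting | soda | gray | writer
  3   | rabbit | cooking | coffee | white | chef
  4   | hamster | reading | juice | black | pilot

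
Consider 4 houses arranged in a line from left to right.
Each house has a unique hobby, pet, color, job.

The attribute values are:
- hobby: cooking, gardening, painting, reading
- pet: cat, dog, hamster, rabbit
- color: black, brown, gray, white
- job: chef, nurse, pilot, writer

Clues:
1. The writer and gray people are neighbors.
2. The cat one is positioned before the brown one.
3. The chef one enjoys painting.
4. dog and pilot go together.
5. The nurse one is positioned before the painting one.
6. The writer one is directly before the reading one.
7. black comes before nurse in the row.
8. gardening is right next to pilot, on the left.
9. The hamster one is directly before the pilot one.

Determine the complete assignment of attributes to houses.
Solution:

House | Hobby | Pet | Color | Job
---------------------------------
  1   | gardening | hamster | black | writer
  2   | reading | dog | gray | pilot
  3   | cooking | cat | white | nurse
  4   | painting | rabbit | brown | chef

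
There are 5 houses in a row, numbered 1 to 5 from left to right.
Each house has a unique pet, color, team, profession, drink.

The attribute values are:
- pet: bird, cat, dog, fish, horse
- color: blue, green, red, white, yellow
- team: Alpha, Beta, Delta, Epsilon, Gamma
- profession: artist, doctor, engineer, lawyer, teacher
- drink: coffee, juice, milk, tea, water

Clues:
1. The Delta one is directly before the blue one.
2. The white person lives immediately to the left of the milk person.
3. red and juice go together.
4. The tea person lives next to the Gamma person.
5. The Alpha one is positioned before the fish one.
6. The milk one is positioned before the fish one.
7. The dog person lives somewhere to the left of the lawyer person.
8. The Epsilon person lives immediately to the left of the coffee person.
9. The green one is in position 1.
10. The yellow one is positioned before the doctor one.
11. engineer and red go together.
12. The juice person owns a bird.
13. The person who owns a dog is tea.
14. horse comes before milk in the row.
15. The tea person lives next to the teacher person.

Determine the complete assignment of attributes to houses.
Solution:

House | Pet | Color | Team | Profession | Drink
-----------------------------------------------
  1   | dog | green | Epsilon | artist | tea
  2   | horse | white | Gamma | teacher | coffee
  3   | cat | yellow | Alpha | lawyer | milk
  4   | bird | red | Delta | engineer | juice
  5   | fish | blue | Beta | doctor | water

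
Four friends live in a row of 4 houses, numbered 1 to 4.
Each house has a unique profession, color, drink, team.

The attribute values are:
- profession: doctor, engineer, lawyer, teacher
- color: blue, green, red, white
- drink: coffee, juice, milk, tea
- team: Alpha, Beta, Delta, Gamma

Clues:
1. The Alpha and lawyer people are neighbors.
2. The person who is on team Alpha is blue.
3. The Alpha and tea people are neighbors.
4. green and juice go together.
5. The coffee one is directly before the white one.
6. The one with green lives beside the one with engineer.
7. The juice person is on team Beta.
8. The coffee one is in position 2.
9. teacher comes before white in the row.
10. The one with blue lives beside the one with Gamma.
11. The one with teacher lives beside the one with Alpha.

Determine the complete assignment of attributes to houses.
Solution:

House | Profession | Color | Drink | Team
-----------------------------------------
  1   | teacher | green | juice | Beta
  2   | engineer | blue | coffee | Alpha
  3   | lawyer | white | tea | Gamma
  4   | doctor | red | milk | Delta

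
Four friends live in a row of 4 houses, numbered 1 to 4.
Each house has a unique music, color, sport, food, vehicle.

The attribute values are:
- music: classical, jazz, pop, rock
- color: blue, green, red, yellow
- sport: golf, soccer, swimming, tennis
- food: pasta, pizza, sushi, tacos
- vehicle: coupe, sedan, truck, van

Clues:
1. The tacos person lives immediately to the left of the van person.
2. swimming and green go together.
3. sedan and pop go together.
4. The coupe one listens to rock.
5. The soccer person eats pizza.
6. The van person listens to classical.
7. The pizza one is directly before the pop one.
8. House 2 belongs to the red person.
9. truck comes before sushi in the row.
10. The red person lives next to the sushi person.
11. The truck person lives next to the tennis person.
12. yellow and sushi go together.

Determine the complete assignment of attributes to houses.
Solution:

House | Music | Color | Sport | Food | Vehicle
----------------------------------------------
  1   | jazz | blue | soccer | pizza | truck
  2   | pop | red | tennis | tacos | sedan
  3   | classical | yellow | golf | sushi | van
  4   | rock | green | swimming | pasta | coupe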